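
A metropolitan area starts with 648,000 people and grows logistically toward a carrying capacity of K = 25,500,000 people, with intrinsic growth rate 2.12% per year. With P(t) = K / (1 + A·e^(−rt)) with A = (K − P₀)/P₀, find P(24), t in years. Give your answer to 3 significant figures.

A = (25500000 − 648000)/648000 = 38.35185
P(24) = 25500000 / (1 + 38.35185·e^(−0.0212·24)) = 25500000 / (1 + 38.35185·0.601217)
= 25500000 / 24.05777 ≈ 1059948.61

≈ 1,060,000 people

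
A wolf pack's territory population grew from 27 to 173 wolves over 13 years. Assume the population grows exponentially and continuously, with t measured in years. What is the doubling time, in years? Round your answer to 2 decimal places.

doubling time ≈ 4.85 years

r = ln(173/27) / 13 = ln(6.40741) / 13 ≈ 0.142881 per year
doubling time = ln 2 / |r| = 0.69315 / 0.142881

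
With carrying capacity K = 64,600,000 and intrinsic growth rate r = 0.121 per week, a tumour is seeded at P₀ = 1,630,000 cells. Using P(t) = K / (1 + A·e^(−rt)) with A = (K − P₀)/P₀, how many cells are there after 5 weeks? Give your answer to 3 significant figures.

A = (64600000 − 1630000)/1630000 = 38.6319
P(5) = 64600000 / (1 + 38.6319·e^(−0.121·5)) = 64600000 / (1 + 38.6319·0.546074)
= 64600000 / 22.09589 ≈ 2923620.15

≈ 2,920,000 cells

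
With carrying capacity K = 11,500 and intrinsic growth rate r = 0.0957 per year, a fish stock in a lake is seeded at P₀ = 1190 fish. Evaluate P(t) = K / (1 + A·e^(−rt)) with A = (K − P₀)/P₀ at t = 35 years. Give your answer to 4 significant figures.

≈ 8,818 fish

A = (11500 − 1190)/1190 = 8.66387
P(35) = 11500 / (1 + 8.66387·e^(−0.0957·35)) = 11500 / (1 + 8.66387·0.035102)
= 11500 / 1.30412 ≈ 8818.22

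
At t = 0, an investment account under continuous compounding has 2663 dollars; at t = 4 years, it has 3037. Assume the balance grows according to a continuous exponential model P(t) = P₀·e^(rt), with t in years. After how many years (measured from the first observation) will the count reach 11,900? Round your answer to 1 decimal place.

r = ln(3037/2663) / 4 ≈ 0.032854 per year
t = ln(11900/2663) / r = 1.49709 / 0.032854 ≈ 45.568

t ≈ 45.6 years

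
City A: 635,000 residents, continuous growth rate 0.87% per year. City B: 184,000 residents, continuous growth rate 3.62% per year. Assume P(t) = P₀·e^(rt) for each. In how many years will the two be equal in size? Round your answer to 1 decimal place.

t ≈ 45.0 years

635000·e^(0.0087t) = 184000·e^(0.0362t)
635000/184000 = e^((0.0362 − 0.0087)t) → ln(3.45109) = 0.0275·t
t = 1.23869 / 0.0275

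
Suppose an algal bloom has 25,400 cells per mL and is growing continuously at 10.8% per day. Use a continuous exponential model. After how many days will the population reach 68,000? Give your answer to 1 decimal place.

68000 = 25400 · e^(0.108·t)
t = ln(68000/25400) / 0.108 = ln(2.67717) / 0.108 = 0.98476 / 0.108

t ≈ 9.1 days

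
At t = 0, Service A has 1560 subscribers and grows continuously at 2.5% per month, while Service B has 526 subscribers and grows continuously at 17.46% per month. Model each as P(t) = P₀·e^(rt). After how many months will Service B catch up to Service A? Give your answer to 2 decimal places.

1560·e^(0.025t) = 526·e^(0.1746t)
1560/526 = e^((0.1746 − 0.025)t) → ln(2.96578) = 0.1496·t
t = 1.08714 / 0.1496

t ≈ 7.27 months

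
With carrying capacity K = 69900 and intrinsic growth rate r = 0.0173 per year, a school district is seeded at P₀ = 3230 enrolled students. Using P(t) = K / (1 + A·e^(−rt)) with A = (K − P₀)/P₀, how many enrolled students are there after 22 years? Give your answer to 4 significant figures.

≈ 4,627 enrolled students

A = (69900 − 3230)/3230 = 20.64087
P(22) = 69900 / (1 + 20.64087·e^(−0.0173·22)) = 69900 / (1 + 20.64087·0.683451)
= 69900 / 15.10703 ≈ 4626.99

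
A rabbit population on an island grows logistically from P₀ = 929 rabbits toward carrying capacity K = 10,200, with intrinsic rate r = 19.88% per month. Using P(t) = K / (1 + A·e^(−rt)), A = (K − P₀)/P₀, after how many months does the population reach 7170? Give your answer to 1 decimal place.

t ≈ 15.9 months

A = (10200 − 929)/929 = 9.97955
7170 = 10200/(1 + 9.97955·e^(−0.1988t)) → 1 + 9.97955·e^(−0.1988t) = 1.42259
e^(−0.1988t) = 0.042346 → t = ln(23.61497)/0.1988 = 3.16188/0.1988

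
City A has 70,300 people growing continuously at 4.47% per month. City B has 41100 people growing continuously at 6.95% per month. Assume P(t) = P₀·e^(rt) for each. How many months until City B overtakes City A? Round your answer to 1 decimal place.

t ≈ 21.6 months

70300·e^(0.0447t) = 41100·e^(0.0695t)
70300/41100 = e^((0.0695 − 0.0447)t) → ln(1.71046) = 0.0248·t
t = 0.53676 / 0.0248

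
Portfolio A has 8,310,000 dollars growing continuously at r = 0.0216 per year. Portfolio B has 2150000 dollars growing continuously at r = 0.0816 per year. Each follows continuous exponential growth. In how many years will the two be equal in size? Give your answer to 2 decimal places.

8310000·e^(0.0216t) = 2150000·e^(0.0816t)
8310000/2150000 = e^((0.0816 − 0.0216)t) → ln(3.86512) = 0.06·t
t = 1.35199 / 0.06

t ≈ 22.53 years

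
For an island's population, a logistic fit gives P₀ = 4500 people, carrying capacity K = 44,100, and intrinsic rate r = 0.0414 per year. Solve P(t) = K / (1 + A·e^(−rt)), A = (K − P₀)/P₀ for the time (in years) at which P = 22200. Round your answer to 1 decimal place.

t ≈ 52.9 years

A = (44100 − 4500)/4500 = 8.8
22200 = 44100/(1 + 8.8·e^(−0.0414t)) → 1 + 8.8·e^(−0.0414t) = 1.98649
e^(−0.0414t) = 0.112101 → t = ln(8.92055)/0.0414 = 2.18836/0.0414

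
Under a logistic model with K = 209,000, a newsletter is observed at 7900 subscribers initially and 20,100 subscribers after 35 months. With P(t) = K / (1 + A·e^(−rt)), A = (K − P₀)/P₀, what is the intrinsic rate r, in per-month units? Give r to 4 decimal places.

A = (209000 − 7900)/7900 = 25.4557
20100 = 209000/(1 + 25.4557·e^(−r·35)) → e^(−35r) = (10.39801 − 1)/25.4557 = 0.369191
r = −ln(0.369191)/35 = 0.99644/35

r ≈ 0.0285 per month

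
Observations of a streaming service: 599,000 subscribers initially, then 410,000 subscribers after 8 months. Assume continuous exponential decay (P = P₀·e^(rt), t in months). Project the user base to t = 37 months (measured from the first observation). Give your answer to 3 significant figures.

≈ 104,000 subscribers

r = ln(410000/599000) / 8 ≈ -0.047388 per month
P(37) = 599000 · e^(-0.047388·37) = 599000 · 0.17319 ≈ 103741.64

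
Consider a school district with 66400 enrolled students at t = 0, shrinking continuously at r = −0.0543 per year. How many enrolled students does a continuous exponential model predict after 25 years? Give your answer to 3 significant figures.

≈ 17,100 enrolled students

P(25) = 66400 · e^(-0.0543·25) = 66400 · e^(-1.3575)
= 66400 · 0.2573 ≈ 17084.93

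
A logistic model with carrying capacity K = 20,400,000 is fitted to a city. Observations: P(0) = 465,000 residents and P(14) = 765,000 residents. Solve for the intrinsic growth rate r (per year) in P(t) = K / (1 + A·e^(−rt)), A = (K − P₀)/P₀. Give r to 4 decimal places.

r ≈ 0.0366 per year

A = (20400000 − 465000)/465000 = 42.87097
765000 = 20400000/(1 + 42.87097·e^(−r·14)) → e^(−14r) = (26.66667 − 1)/42.87097 = 0.598696
r = −ln(0.598696)/14 = 0.513/14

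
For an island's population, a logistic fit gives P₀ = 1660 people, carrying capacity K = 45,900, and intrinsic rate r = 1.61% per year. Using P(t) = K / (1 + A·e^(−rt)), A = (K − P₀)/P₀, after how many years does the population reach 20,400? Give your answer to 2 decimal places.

A = (45900 − 1660)/1660 = 26.6506
20400 = 45900/(1 + 26.6506·e^(−0.0161t)) → 1 + 26.6506·e^(−0.0161t) = 2.25
e^(−0.0161t) = 0.046903 → t = ln(21.32048)/0.0161 = 3.05967/0.0161

t ≈ 190.04 years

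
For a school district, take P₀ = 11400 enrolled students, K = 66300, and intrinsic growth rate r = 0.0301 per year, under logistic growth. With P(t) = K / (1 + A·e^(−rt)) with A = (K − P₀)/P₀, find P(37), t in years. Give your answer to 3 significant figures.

A = (66300 − 11400)/11400 = 4.81579
P(37) = 66300 / (1 + 4.81579·e^(−0.0301·37)) = 66300 / (1 + 4.81579·0.328342)
= 66300 / 2.58123 ≈ 25685.48

≈ 25,700 enrolled students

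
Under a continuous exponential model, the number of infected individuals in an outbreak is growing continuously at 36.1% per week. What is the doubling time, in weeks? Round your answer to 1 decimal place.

doubling time = ln(2) / |r| = 0.69315 / 0.361

doubling time ≈ 1.9 weeks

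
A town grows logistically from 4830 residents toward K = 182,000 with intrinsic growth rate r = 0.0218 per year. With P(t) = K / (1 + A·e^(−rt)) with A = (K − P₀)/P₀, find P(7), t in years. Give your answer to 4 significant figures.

A = (182000 − 4830)/4830 = 36.68116
P(7) = 182000 / (1 + 36.68116·e^(−0.0218·7)) = 182000 / (1 + 36.68116·0.858473)
= 182000 / 32.48979 ≈ 5601.76

≈ 5,602 residents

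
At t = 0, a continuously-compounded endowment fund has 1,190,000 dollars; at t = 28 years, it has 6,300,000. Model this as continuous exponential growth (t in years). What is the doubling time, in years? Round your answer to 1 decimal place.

doubling time ≈ 11.6 years

r = ln(6300000/1190000) / 28 = ln(5.29412) / 28 ≈ 0.059521 per year
doubling time = ln 2 / |r| = 0.69315 / 0.059521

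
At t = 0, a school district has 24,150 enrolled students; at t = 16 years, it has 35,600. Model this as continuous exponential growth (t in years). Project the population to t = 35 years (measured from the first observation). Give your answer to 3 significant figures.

r = ln(35600/24150) / 16 ≈ 0.024254 per year
P(35) = 24150 · e^(0.024254·35) = 24150 · 2.33704 ≈ 56439.45

≈ 56,400 enrolled students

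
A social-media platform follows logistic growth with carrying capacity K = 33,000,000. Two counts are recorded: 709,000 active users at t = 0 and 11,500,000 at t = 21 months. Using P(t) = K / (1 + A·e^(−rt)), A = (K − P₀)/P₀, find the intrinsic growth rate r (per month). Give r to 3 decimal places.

r ≈ 0.152 per month

A = (33000000 − 709000)/709000 = 45.54443
11500000 = 33000000/(1 + 45.54443·e^(−r·21)) → e^(−21r) = (2.86957 − 1)/45.54443 = 0.041049
r = −ln(0.041049)/21 = 3.19298/21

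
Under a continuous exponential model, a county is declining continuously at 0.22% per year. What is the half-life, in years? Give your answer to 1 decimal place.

half-life ≈ 315.1 years

half-life = ln(2) / |r| = 0.69315 / 0.0022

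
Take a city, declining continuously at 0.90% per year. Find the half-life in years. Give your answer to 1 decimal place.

half-life = ln(2) / |r| = 0.69315 / 0.009

half-life ≈ 77.0 years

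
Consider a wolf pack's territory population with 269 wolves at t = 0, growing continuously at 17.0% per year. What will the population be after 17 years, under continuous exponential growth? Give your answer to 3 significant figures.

P(17) = 269 · e^(0.17·17) = 269 · e^(2.89)
= 269 · 17.99331 ≈ 4840.2

≈ 4,840 wolves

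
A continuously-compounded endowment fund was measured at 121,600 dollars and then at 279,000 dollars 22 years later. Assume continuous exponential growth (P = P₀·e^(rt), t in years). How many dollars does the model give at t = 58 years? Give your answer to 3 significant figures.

r = ln(279000/121600) / 22 ≈ 0.037749 per year
P(58) = 121600 · e^(0.037749·58) = 121600 · 8.93015 ≈ 1085906.68

≈ 1,090,000 dollars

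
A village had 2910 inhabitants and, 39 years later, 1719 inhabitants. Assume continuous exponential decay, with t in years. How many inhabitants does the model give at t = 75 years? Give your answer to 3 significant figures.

r = ln(1719/2910) / 39 ≈ -0.013498 per year
P(75) = 2910 · e^(-0.013498·75) = 2910 · 0.36337 ≈ 1057.41

≈ 1,060 inhabitants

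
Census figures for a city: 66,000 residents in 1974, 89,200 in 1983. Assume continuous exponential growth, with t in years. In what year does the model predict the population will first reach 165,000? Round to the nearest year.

year 2001

r = ln(89200/66000) / 9 = 0.30123/9 ≈ 0.03347 per year
t = ln(165000/66000) / r = 0.91629/0.03347 ≈ 27.38 years after 1974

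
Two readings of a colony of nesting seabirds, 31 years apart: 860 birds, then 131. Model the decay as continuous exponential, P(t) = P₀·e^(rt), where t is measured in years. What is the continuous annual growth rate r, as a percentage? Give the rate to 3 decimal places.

131 = 860 · e^(r·31)
e^(31r) = 131/860 = 0.15233
r = ln(0.15233) / 31 = -1.88174 / 31

r ≈ -6.070% per year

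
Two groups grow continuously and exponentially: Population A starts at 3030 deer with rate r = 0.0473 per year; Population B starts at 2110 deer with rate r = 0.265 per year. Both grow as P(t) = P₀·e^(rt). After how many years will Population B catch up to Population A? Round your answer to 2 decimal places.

3030·e^(0.0473t) = 2110·e^(0.265t)
3030/2110 = e^((0.265 − 0.0473)t) → ln(1.43602) = 0.2177·t
t = 0.36187 / 0.2177

t ≈ 1.66 years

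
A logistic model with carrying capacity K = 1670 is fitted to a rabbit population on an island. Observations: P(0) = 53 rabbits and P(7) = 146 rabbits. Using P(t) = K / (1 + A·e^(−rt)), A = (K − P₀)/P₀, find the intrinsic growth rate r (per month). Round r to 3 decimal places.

r ≈ 0.153 per month

A = (1670 − 53)/53 = 30.50943
146 = 1670/(1 + 30.50943·e^(−r·7)) → e^(−7r) = (11.43836 − 1)/30.50943 = 0.342135
r = −ln(0.342135)/7 = 1.07255/7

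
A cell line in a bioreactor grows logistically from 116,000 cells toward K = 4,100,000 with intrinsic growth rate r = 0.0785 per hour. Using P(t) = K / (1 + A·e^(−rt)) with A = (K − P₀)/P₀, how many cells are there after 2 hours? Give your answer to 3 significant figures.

≈ 135,000 cells

A = (4100000 − 116000)/116000 = 34.34483
P(2) = 4100000 / (1 + 34.34483·e^(−0.0785·2)) = 4100000 / (1 + 34.34483·0.854704)
= 4100000 / 30.35466 ≈ 135069.85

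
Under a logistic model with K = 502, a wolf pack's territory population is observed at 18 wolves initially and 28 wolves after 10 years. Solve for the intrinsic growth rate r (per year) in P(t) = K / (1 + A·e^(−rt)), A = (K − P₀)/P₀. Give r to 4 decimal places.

A = (502 − 18)/18 = 26.88889
28 = 502/(1 + 26.88889·e^(−r·10)) → e^(−10r) = (17.92857 − 1)/26.88889 = 0.629575
r = −ln(0.629575)/10 = 0.46271/10

r ≈ 0.0463 per year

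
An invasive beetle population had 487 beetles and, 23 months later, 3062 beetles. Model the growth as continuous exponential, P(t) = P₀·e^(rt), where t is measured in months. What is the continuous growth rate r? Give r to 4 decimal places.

3062 = 487 · e^(r·23)
e^(23r) = 3062/487 = 6.28747
r = ln(6.28747) / 23 = 1.83856 / 23

r ≈ 0.0799 per month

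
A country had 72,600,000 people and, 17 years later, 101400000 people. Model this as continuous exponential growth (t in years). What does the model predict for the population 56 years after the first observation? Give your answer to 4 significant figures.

≈ 218,200,000 people

r = ln(101400000/72600000) / 17 ≈ 0.019653 per year
P(56) = 72600000 · e^(0.019653·56) = 72600000 · 3.00594 ≈ 218231524.55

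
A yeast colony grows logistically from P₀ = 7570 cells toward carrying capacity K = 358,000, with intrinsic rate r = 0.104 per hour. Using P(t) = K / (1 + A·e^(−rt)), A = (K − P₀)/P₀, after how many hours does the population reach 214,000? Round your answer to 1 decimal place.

A = (358000 − 7570)/7570 = 46.29194
214000 = 358000/(1 + 46.29194·e^(−0.104t)) → 1 + 46.29194·e^(−0.104t) = 1.6729
e^(−0.104t) = 0.014536 → t = ln(68.79497)/0.104 = 4.23113/0.104

t ≈ 40.7 hours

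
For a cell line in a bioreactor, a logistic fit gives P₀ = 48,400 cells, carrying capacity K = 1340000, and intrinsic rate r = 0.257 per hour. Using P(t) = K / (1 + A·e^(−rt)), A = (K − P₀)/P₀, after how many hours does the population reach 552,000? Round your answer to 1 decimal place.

A = (1340000 − 48400)/48400 = 26.68595
552000 = 1340000/(1 + 26.68595·e^(−0.257t)) → 1 + 26.68595·e^(−0.257t) = 2.42754
e^(−0.257t) = 0.053494 → t = ln(18.69371)/0.257 = 2.92819/0.257

t ≈ 11.4 hours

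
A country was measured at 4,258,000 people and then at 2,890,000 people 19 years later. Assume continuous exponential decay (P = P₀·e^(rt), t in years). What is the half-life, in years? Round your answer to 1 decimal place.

r = ln(2890000/4258000) / 19 = ln(0.67872) / 19 ≈ -0.020397 per year
half-life = ln 2 / |r| = 0.69315 / 0.020397

half-life ≈ 34.0 years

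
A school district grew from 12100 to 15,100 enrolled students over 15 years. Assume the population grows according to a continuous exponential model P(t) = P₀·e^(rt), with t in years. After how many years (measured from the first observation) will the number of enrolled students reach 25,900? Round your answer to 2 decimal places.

t ≈ 51.54 years

r = ln(15100/12100) / 15 ≈ 0.014766 per year
t = ln(25900/12100) / r = 0.76104 / 0.014766 ≈ 51.54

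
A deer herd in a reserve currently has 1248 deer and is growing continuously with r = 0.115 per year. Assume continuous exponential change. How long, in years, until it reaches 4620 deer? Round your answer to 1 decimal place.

4620 = 1248 · e^(0.115·t)
t = ln(4620/1248) / 0.115 = ln(3.70192) / 0.115 = 1.30885 / 0.115

t ≈ 11.4 years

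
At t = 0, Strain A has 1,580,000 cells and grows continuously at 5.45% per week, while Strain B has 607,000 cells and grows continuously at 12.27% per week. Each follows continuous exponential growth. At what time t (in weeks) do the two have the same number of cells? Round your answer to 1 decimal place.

1580000·e^(0.0545t) = 607000·e^(0.1227t)
1580000/607000 = e^((0.1227 − 0.0545)t) → ln(2.60297) = 0.0682·t
t = 0.95665 / 0.0682

t ≈ 14.0 weeks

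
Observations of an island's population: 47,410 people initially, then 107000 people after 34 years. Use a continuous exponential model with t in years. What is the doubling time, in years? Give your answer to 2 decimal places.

doubling time ≈ 28.95 years

r = ln(107000/47410) / 34 = ln(2.25691) / 34 ≈ 0.023941 per year
doubling time = ln 2 / |r| = 0.69315 / 0.023941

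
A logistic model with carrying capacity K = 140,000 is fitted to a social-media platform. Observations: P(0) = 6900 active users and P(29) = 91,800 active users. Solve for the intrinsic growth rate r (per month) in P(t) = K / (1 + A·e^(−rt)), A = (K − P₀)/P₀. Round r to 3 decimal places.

r ≈ 0.124 per month

A = (140000 − 6900)/6900 = 19.28986
91800 = 140000/(1 + 19.28986·e^(−r·29)) → e^(−29r) = (1.52505 − 1)/19.28986 = 0.027219
r = −ln(0.027219)/29 = 3.60383/29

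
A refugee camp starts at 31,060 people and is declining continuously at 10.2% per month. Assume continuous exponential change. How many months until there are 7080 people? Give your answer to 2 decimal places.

7080 = 31060 · e^(-0.102·t)
t = ln(7080/31060) / -0.102 = ln(0.22795) / -0.102 = -1.47865 / -0.102

t ≈ 14.50 months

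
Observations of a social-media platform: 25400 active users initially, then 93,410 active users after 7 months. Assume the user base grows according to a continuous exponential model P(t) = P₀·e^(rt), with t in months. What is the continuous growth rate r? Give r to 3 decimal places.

r ≈ 0.186 per month

93410 = 25400 · e^(r·7)
e^(7r) = 93410/25400 = 3.67756
r = ln(3.67756) / 7 = 1.30225 / 7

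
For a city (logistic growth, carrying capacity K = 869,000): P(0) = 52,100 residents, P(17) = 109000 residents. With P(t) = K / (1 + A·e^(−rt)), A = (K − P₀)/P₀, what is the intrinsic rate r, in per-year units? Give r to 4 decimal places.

A = (869000 − 52100)/52100 = 15.67946
109000 = 869000/(1 + 15.67946·e^(−r·17)) → e^(−17r) = (7.97248 − 1)/15.67946 = 0.444689
r = −ln(0.444689)/17 = 0.81038/17

r ≈ 0.0477 per year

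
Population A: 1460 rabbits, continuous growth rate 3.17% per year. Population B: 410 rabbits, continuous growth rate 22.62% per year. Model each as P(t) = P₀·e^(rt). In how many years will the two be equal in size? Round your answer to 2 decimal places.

1460·e^(0.0317t) = 410·e^(0.2262t)
1460/410 = e^((0.2262 − 0.0317)t) → ln(3.56098) = 0.1945·t
t = 1.27003 / 0.1945

t ≈ 6.53 years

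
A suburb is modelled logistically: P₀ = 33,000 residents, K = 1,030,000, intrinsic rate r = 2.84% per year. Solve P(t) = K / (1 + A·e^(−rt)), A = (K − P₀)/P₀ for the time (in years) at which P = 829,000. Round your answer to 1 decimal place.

A = (1030000 − 33000)/33000 = 30.21212
829000 = 1030000/(1 + 30.21212·e^(−0.0284t)) → 1 + 30.21212·e^(−0.0284t) = 1.24246
e^(−0.0284t) = 0.008025 → t = ln(124.60621)/0.0284 = 4.82516/0.0284

t ≈ 169.9 years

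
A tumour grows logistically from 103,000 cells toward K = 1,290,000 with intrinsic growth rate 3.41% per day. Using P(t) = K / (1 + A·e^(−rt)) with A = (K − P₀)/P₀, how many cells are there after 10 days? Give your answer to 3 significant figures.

≈ 140,000 cells

A = (1290000 − 103000)/103000 = 11.52427
P(10) = 1290000 / (1 + 11.52427·e^(−0.0341·10)) = 1290000 / (1 + 11.52427·0.711059)
= 1290000 / 9.19444 ≈ 140302.24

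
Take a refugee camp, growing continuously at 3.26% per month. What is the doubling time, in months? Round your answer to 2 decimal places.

doubling time ≈ 21.26 months

doubling time = ln(2) / |r| = 0.69315 / 0.0326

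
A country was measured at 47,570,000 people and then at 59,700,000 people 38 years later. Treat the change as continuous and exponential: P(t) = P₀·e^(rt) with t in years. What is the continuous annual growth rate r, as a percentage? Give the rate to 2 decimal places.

r ≈ 0.60% per year

59700000 = 47570000 · e^(r·38)
e^(38r) = 59700000/47570000 = 1.25499
r = ln(1.25499) / 38 = 0.22713 / 38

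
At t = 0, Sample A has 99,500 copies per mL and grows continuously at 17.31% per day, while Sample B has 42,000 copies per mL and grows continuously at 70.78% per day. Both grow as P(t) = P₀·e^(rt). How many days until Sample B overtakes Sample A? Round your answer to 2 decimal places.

99500·e^(0.1731t) = 42000·e^(0.7078t)
99500/42000 = e^((0.7078 − 0.1731)t) → ln(2.36905) = 0.5347·t
t = 0.86249 / 0.5347

t ≈ 1.61 days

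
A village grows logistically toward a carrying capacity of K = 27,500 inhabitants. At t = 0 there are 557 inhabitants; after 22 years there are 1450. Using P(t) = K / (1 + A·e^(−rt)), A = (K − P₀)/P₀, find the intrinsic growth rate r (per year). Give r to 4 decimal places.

A = (27500 − 557)/557 = 48.37163
1450 = 27500/(1 + 48.37163·e^(−r·22)) → e^(−22r) = (18.96552 − 1)/48.37163 = 0.371406
r = −ln(0.371406)/22 = 0.99046/22

r ≈ 0.0450 per year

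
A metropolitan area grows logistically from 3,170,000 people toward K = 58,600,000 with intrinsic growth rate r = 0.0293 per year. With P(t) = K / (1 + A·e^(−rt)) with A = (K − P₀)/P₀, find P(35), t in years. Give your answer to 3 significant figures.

≈ 8,060,000 people

A = (58600000 − 3170000)/3170000 = 17.4858
P(35) = 58600000 / (1 + 17.4858·e^(−0.0293·35)) = 58600000 / (1 + 17.4858·0.358617)
= 58600000 / 7.27071 ≈ 8059737.03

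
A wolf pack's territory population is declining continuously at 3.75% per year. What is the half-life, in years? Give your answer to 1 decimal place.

half-life = ln(2) / |r| = 0.69315 / 0.0375

half-life ≈ 18.5 years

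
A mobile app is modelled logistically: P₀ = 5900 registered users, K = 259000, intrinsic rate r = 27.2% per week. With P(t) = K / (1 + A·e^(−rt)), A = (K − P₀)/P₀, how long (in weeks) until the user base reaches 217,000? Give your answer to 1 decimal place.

t ≈ 19.9 weeks

A = (259000 − 5900)/5900 = 42.89831
217000 = 259000/(1 + 42.89831·e^(−0.272t)) → 1 + 42.89831·e^(−0.272t) = 1.19355
e^(−0.272t) = 0.004512 → t = ln(221.64124)/0.272 = 5.40106/0.272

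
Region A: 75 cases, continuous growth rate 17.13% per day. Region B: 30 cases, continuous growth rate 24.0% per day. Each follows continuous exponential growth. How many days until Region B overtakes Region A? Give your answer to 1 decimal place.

t ≈ 13.3 days

75·e^(0.1713t) = 30·e^(0.24t)
75/30 = e^((0.24 − 0.1713)t) → ln(2.5) = 0.0687·t
t = 0.91629 / 0.0687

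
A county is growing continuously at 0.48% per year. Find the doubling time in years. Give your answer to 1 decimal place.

doubling time ≈ 144.4 years

doubling time = ln(2) / |r| = 0.69315 / 0.0048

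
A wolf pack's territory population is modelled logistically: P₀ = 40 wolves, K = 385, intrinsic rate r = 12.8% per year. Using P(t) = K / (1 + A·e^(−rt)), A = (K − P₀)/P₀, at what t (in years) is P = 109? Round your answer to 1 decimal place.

t ≈ 9.6 years

A = (385 − 40)/40 = 8.625
109 = 385/(1 + 8.625·e^(−0.128t)) → 1 + 8.625·e^(−0.128t) = 3.53211
e^(−0.128t) = 0.293578 → t = ln(3.40625)/0.128 = 1.22561/0.128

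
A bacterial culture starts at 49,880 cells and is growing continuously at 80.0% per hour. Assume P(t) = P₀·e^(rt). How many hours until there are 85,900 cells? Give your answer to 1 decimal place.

t ≈ 0.7 hours

85900 = 49880 · e^(0.8·t)
t = ln(85900/49880) / 0.8 = ln(1.72213) / 0.8 = 0.54356 / 0.8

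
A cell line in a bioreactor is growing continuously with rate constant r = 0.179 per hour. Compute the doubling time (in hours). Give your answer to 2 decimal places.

doubling time ≈ 3.87 hours

doubling time = ln(2) / |r| = 0.69315 / 0.179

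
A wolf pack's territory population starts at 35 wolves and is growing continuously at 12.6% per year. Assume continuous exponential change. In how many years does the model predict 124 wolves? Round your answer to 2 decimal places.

t ≈ 10.04 years

124 = 35 · e^(0.126·t)
t = ln(124/35) / 0.126 = ln(3.54286) / 0.126 = 1.26493 / 0.126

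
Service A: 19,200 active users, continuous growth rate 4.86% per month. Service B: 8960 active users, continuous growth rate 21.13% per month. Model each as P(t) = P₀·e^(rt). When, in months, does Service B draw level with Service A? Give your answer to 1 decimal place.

t ≈ 4.7 months

19200·e^(0.0486t) = 8960·e^(0.2113t)
19200/8960 = e^((0.2113 − 0.0486)t) → ln(2.14286) = 0.1627·t
t = 0.76214 / 0.1627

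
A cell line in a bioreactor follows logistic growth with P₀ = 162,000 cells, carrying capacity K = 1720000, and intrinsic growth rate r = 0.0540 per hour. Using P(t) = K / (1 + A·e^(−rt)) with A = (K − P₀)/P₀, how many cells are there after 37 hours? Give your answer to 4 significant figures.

≈ 746,500 cells

A = (1720000 − 162000)/162000 = 9.61728
P(37) = 1720000 / (1 + 9.61728·e^(−0.054·37)) = 1720000 / (1 + 9.61728·0.135606)
= 1720000 / 2.30416 ≈ 746474.78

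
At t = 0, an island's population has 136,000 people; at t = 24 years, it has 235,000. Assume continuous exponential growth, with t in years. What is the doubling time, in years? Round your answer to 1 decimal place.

r = ln(235000/136000) / 24 = ln(1.72794) / 24 ≈ 0.022789 per year
doubling time = ln 2 / |r| = 0.69315 / 0.022789

doubling time ≈ 30.4 years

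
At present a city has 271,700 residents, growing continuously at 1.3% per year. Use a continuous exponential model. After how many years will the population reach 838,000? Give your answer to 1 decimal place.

t ≈ 86.6 years

838000 = 271700 · e^(0.013·t)
t = ln(838000/271700) / 0.013 = ln(3.08428) / 0.013 = 1.12632 / 0.013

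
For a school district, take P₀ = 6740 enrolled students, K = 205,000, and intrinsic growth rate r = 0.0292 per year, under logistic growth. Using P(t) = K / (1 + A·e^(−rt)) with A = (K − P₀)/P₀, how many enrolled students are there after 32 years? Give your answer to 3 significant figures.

≈ 16,300 enrolled students

A = (205000 − 6740)/6740 = 29.41543
P(32) = 205000 / (1 + 29.41543·e^(−0.0292·32)) = 205000 / (1 + 29.41543·0.392821)
= 205000 / 12.55501 ≈ 16328.14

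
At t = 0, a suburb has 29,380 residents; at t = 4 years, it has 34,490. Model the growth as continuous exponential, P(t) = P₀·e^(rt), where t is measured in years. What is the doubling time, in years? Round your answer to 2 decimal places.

r = ln(34490/29380) / 4 = ln(1.17393) / 4 ≈ 0.040089 per year
doubling time = ln 2 / |r| = 0.69315 / 0.040089

doubling time ≈ 17.29 years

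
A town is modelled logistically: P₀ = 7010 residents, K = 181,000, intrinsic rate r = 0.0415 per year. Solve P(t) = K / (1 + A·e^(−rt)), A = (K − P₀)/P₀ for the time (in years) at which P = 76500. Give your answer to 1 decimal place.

A = (181000 − 7010)/7010 = 24.82026
76500 = 181000/(1 + 24.82026·e^(−0.0415t)) → 1 + 24.82026·e^(−0.0415t) = 2.36601
e^(−0.0415t) = 0.055036 → t = ln(18.16985)/0.0415 = 2.89976/0.0415

t ≈ 69.9 years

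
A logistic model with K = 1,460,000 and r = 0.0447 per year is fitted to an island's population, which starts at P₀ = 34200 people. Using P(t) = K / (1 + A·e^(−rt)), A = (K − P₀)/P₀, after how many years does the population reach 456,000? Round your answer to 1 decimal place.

A = (1460000 − 34200)/34200 = 41.69006
456000 = 1460000/(1 + 41.69006·e^(−0.0447t)) → 1 + 41.69006·e^(−0.0447t) = 3.20175
e^(−0.0447t) = 0.052812 → t = ln(18.93493)/0.0447 = 2.94101/0.0447

t ≈ 65.8 years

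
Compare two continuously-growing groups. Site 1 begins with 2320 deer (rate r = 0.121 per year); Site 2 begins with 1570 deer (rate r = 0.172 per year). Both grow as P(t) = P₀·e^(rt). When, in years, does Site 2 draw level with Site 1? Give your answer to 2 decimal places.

2320·e^(0.121t) = 1570·e^(0.172t)
2320/1570 = e^((0.172 − 0.121)t) → ln(1.47771) = 0.051·t
t = 0.39049 / 0.051

t ≈ 7.66 years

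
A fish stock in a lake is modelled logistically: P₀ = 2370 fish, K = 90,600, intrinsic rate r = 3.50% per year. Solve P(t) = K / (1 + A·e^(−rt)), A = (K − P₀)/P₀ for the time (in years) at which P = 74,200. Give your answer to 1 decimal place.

A = (90600 − 2370)/2370 = 37.22785
74200 = 90600/(1 + 37.22785·e^(−0.035t)) → 1 + 37.22785·e^(−0.035t) = 1.22102
e^(−0.035t) = 0.005937 → t = ln(168.43331)/0.035 = 5.12654/0.035

t ≈ 146.5 years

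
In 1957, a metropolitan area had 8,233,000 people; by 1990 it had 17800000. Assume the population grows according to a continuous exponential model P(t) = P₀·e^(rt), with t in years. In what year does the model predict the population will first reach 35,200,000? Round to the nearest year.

year 2019

r = ln(17800000/8233000) / 33 = 0.77105/33 ≈ 0.023365 per year
t = ln(35200000/8233000) / r = 1.4529/0.023365 ≈ 62.18 years after 1957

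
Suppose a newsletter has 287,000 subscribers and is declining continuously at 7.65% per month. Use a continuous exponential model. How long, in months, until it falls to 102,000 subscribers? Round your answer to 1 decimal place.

t ≈ 13.5 months

102000 = 287000 · e^(-0.0765·t)
t = ln(102000/287000) / -0.0765 = ln(0.3554) / -0.0765 = -1.03451 / -0.0765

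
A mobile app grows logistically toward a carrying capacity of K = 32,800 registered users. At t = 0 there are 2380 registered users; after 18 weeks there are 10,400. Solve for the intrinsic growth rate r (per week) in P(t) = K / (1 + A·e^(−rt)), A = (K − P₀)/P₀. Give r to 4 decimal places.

A = (32800 − 2380)/2380 = 12.78151
10400 = 32800/(1 + 12.78151·e^(−r·18)) → e^(−18r) = (3.15385 − 1)/12.78151 = 0.168513
r = −ln(0.168513)/18 = 1.78074/18

r ≈ 0.0989 per week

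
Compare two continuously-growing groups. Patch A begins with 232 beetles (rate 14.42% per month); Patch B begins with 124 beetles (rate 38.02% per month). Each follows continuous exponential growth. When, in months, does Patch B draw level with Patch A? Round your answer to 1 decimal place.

232·e^(0.1442t) = 124·e^(0.3802t)
232/124 = e^((0.3802 − 0.1442)t) → ln(1.87097) = 0.236·t
t = 0.62646 / 0.236

t ≈ 2.7 months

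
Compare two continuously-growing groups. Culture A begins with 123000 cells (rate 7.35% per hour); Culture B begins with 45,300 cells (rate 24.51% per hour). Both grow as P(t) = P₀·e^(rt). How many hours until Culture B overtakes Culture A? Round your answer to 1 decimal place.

123000·e^(0.0735t) = 45300·e^(0.2451t)
123000/45300 = e^((0.2451 − 0.0735)t) → ln(2.71523) = 0.1716·t
t = 0.99888 / 0.1716

t ≈ 5.8 hours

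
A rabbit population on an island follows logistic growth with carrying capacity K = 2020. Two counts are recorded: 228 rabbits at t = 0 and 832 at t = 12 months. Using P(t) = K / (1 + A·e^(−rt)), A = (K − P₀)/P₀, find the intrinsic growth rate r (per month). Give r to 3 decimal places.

A = (2020 − 228)/228 = 7.85965
832 = 2020/(1 + 7.85965·e^(−r·12)) → e^(−12r) = (2.42788 − 1)/7.85965 = 0.181673
r = −ln(0.181673)/12 = 1.70555/12

r ≈ 0.142 per month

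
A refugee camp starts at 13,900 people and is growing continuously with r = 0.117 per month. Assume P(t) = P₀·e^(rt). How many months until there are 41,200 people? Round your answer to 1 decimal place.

41200 = 13900 · e^(0.117·t)
t = ln(41200/13900) / 0.117 = ln(2.96403) / 0.117 = 1.08655 / 0.117

t ≈ 9.3 months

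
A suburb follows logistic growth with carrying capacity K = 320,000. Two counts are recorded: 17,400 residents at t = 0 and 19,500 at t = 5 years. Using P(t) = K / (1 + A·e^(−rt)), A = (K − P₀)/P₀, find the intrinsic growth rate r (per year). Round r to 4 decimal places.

r ≈ 0.0242 per year

A = (320000 − 17400)/17400 = 17.3908
19500 = 320000/(1 + 17.3908·e^(−r·5)) → e^(−5r) = (16.41026 − 1)/17.3908 = 0.886115
r = −ln(0.886115)/5 = 0.12091/5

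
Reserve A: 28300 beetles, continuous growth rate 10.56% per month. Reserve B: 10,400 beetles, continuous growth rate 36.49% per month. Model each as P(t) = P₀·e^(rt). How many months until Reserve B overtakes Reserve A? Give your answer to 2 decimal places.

t ≈ 3.86 months

28300·e^(0.1056t) = 10400·e^(0.3649t)
28300/10400 = e^((0.3649 − 0.1056)t) → ln(2.72115) = 0.2593·t
t = 1.00106 / 0.2593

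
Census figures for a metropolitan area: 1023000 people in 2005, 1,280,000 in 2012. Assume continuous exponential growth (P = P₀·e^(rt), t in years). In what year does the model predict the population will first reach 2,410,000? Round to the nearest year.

year 2032

r = ln(1280000/1023000) / 7 = 0.22412/7 ≈ 0.032017 per year
t = ln(2410000/1023000) / r = 0.85689/0.032017 ≈ 26.76 years after 2005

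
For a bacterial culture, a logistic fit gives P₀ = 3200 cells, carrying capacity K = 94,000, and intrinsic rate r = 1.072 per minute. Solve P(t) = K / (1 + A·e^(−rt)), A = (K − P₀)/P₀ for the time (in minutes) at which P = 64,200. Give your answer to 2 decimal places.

t ≈ 3.84 minutes

A = (94000 − 3200)/3200 = 28.375
64200 = 94000/(1 + 28.375·e^(−1.072t)) → 1 + 28.375·e^(−1.072t) = 1.46417
e^(−1.072t) = 0.016359 → t = ln(61.13003)/1.072 = 4.113/1.072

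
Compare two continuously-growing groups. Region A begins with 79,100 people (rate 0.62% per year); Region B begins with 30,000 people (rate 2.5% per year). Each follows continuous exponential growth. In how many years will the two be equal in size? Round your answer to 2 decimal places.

t ≈ 51.57 years

79100·e^(0.0062t) = 30000·e^(0.025t)
79100/30000 = e^((0.025 − 0.0062)t) → ln(2.63667) = 0.0188·t
t = 0.96952 / 0.0188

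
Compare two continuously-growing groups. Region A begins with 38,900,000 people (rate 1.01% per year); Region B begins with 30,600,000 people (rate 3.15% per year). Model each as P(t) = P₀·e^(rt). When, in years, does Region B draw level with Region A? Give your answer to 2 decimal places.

t ≈ 11.21 years

38900000·e^(0.0101t) = 30600000·e^(0.0315t)
38900000/30600000 = e^((0.0315 − 0.0101)t) → ln(1.27124) = 0.0214·t
t = 0.23999 / 0.0214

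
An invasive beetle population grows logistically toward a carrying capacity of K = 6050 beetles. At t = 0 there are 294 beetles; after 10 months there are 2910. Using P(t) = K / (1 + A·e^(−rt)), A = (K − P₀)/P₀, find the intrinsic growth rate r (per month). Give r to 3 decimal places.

r ≈ 0.290 per month

A = (6050 − 294)/294 = 19.57823
2910 = 6050/(1 + 19.57823·e^(−r·10)) → e^(−10r) = (2.07904 − 1)/19.57823 = 0.055114
r = −ln(0.055114)/10 = 2.89835/10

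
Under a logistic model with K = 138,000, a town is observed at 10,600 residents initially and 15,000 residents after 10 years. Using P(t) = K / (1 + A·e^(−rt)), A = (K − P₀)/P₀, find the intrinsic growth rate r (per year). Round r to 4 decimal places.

r ≈ 0.0382 per year

A = (138000 − 10600)/10600 = 12.01887
15000 = 138000/(1 + 12.01887·e^(−r·10)) → e^(−10r) = (9.2 − 1)/12.01887 = 0.682261
r = −ln(0.682261)/10 = 0.38234/10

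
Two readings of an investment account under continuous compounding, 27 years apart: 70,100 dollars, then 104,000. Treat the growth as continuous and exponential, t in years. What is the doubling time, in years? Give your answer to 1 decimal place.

doubling time ≈ 47.4 years

r = ln(104000/70100) / 27 = ln(1.48359) / 27 ≈ 0.01461 per year
doubling time = ln 2 / |r| = 0.69315 / 0.01461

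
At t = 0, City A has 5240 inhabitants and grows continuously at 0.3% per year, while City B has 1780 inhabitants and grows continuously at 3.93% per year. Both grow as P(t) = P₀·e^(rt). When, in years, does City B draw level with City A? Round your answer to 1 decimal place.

5240·e^(0.003t) = 1780·e^(0.0393t)
5240/1780 = e^((0.0393 − 0.003)t) → ln(2.94382) = 0.0363·t
t = 1.07971 / 0.0363

t ≈ 29.7 years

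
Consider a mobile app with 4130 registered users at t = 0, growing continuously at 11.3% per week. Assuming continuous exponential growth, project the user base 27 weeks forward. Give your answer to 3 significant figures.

P(27) = 4130 · e^(0.113·27) = 4130 · e^(3.051)
= 4130 · 21.13647 ≈ 87293.62

≈ 87,300 registered users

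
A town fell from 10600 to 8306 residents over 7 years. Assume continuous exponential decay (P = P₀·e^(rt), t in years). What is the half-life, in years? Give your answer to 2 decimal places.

half-life ≈ 19.90 years

r = ln(8306/10600) / 7 = ln(0.78358) / 7 ≈ -0.034839 per year
half-life = ln 2 / |r| = 0.69315 / 0.034839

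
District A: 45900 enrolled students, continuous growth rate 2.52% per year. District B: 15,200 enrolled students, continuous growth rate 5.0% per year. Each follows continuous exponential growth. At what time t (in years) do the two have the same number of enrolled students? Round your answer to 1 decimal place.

t ≈ 44.6 years

45900·e^(0.0252t) = 15200·e^(0.05t)
45900/15200 = e^((0.05 − 0.0252)t) → ln(3.01974) = 0.0248·t
t = 1.10517 / 0.0248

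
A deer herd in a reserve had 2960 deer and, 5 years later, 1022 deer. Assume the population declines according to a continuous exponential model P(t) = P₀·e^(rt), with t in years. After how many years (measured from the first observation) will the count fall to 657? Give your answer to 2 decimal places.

t ≈ 7.08 years

r = ln(1022/2960) / 5 ≈ -0.212686 per year
t = ln(657/2960) / r = -1.50526 / -0.212686 ≈ 7.077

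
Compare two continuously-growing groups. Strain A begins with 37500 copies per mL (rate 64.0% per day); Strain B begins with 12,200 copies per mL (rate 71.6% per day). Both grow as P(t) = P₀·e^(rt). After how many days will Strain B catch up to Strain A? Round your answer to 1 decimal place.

37500·e^(0.64t) = 12200·e^(0.716t)
37500/12200 = e^((0.716 − 0.64)t) → ln(3.07377) = 0.076·t
t = 1.1229 / 0.076

t ≈ 14.8 days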